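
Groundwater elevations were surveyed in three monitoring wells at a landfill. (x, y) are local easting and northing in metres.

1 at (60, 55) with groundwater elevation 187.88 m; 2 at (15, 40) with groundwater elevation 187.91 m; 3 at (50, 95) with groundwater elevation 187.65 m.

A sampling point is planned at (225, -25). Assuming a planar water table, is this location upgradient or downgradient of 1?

Taking 1 as reference: 2−1 = (-45, -15, +0.03); 3−1 = (-10, 40, -0.23).
Solve a·Δx + b·Δy = Δh: det = (-45)·40 − (-10)·(-15) = -1950.
∂h/∂x = [(+0.03)·40 − (-0.23)·(-15)] / -1950 = +0.001154
∂h/∂y = [(-45)·(-0.23) − (-10)·(+0.03)] / -1950 = -0.005462
Head at (225, -25) = 187.88 + (+0.001154)·(165) + (-0.005462)·(-80) = 188.51 m.
That is higher than the 187.88 m at 1, so the point is upgradient.

upgradient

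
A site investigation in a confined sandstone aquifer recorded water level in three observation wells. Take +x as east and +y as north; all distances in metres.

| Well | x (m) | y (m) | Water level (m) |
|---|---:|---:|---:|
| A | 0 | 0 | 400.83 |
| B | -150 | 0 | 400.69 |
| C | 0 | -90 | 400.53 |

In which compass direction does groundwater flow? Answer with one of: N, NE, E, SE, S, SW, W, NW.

S

∂h/∂x = (400.69 − 400.83) / (-150 − 0) = +0.0009333
∂h/∂y = (400.53 − 400.83) / (-90 − 0) = +0.003333
Flow = −∇h = (-0.0009333 east, -0.003333 north), which points south.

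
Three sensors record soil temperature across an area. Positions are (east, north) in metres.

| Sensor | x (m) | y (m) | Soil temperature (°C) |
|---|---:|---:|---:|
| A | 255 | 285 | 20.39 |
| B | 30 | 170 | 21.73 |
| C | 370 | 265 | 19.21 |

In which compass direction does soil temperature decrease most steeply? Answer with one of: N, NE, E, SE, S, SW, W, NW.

SE

With T = a·x + b·y + c and A as origin, the differences give:
  (-225)·a + (-115)·b = +1.34
  115·a + (-20)·b = -1.18
Eliminate b (×(-20) and ×(-115), subtract): 17725·a = -162.500 → a = ∂T/∂x = -0.009168
Back-substitute: b = ∂T/∂y = +0.006285.
Steepest decrease is along −∇f = (+0.009168 E, -0.006285 N) → southeast.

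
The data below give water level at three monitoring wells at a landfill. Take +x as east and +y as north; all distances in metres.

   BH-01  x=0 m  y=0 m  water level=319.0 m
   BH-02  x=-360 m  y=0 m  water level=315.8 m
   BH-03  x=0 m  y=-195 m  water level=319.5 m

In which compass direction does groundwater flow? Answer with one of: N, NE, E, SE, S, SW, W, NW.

∂h/∂x = (315.8 − 319.0) / (-360 − 0) = +0.008889
∂h/∂y = (319.5 − 319.0) / (-195 − 0) = -0.002564
Flow = −∇h = (-0.008889 east, +0.002564 north), which points west.

W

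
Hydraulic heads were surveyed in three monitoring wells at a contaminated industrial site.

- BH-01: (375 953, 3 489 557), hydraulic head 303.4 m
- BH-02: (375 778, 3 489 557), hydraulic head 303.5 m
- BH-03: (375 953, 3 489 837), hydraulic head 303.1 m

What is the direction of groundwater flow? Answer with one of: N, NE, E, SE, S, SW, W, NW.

∂h/∂x = (303.5 − 303.4) / (375778 − 375953) = -0.0005714
∂h/∂y = (303.1 − 303.4) / (3489837 − 3489557) = -0.001071
Flow = −∇h = (+0.0005714 east, +0.001071 north), which points northeast.

NE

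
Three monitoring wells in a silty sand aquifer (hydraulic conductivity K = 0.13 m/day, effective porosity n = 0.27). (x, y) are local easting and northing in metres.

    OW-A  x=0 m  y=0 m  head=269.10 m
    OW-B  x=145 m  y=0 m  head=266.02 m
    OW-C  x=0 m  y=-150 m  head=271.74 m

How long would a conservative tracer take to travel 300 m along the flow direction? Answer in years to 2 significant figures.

62 years

∂h/∂x = (266.02 − 269.10) / (145 − 0) = -0.02124
∂h/∂y = (271.74 − 269.10) / (-150 − 0) = -0.01760
|∇h| = √(-0.02124² + -0.01760²) = 0.02758
Seepage velocity v = K·i/n = 0.13 × 0.02758 / 0.27 = 0.01328 m/day.
t = 300 / 0.01328 = 2.259e+04 days = 61.8 years.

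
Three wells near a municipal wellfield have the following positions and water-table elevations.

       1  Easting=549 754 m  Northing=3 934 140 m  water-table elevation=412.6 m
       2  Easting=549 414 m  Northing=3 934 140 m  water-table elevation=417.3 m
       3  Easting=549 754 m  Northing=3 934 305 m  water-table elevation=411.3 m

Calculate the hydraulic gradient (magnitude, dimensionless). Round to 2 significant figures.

∂h/∂x = (417.3 − 412.6) / (549414 − 549754) = -0.01382
∂h/∂y = (411.3 − 412.6) / (3934305 − 3934140) = -0.007879
|∇h| = √(-0.01382² + -0.007879²) = 0.01591

0.016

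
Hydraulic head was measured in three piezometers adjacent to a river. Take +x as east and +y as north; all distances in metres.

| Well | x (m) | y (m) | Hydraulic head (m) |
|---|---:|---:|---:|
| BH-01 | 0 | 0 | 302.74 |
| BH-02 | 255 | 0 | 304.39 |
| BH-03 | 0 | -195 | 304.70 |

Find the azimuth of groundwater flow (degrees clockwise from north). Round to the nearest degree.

327°

∂h/∂x = (304.39 − 302.74) / (255 − 0) = +0.006471
∂h/∂y = (304.70 − 302.74) / (-195 − 0) = -0.01005
Flow direction (−∇h) has components (-0.006471 E, +0.01005 N).
Azimuth = atan2(E, N) = atan2(-0.006471, +0.01005) = 327.2° ≈ 327°.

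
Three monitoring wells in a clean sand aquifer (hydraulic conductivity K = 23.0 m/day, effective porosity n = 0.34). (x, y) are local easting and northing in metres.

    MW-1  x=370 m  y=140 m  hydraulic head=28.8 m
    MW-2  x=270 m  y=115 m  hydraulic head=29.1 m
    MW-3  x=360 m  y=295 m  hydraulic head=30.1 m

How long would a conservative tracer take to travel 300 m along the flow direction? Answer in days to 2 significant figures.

Three-point gradient (reference MW-1): Δ to MW-2 = (-100, -25, +0.3), Δ to MW-3 = (-10, 155, +1.3).
∂h/∂x = -0.005016, ∂h/∂y = +0.008063 (det = -15750).
|∇h| = √(-0.005016² + 0.008063²) = 0.009496
Seepage velocity v = K·i/n = 23.0 × 0.009496 / 0.34 = 0.6424 m/day.
t = 300 / 0.6424 = 467 days.

470 days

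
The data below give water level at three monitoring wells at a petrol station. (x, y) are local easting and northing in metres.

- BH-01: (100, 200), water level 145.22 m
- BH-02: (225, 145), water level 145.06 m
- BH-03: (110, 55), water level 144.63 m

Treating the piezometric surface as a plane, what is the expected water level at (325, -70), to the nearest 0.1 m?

144.2 m

With h = a·x + b·y + c and BH-01 as origin, the differences give:
  125·a + (-55)·b = -0.16
  10·a + (-145)·b = -0.59
Eliminate b (×(-145) and ×(-55), subtract): -17575·a = -9.250 → a = ∂h/∂x = +0.0005263
Back-substitute: b = ∂h/∂y = +0.004105.
h(325, -70) = 145.22 + (+0.0005263)·(225) + (+0.004105)·(-270) = 145.22 +0.118 -1.108 = 144.230 m.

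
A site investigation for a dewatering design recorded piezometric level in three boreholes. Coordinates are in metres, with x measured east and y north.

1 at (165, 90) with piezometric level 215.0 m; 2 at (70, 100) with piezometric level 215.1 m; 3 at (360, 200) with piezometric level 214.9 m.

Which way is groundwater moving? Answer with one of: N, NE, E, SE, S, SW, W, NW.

Three-point gradient (reference 1): Δ to 2 = (-95, 10, +0.1), Δ to 3 = (195, 110, -0.1).
∂h/∂x = -0.0009677, ∂h/∂y = +0.0008065 (det = -12400).
Flow = −∇h = (+0.0009677 east, -0.0008065 north), which points southeast.

SE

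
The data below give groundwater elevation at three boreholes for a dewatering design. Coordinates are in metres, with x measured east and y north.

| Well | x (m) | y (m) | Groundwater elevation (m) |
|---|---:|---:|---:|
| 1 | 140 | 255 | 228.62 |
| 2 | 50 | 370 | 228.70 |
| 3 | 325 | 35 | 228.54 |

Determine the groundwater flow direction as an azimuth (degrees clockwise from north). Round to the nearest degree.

228°

Differences from 1: to 2 (Δx, Δy, Δh) = (-90, 115, +0.08); to 3 = (185, -220, -0.08).
Solve a·Δx + b·Δy = Δh: det = (-90)·(-220) − 185·115 = -1475.
∂h/∂x = [(+0.08)·(-220) − (-0.08)·115] / -1475 = +0.005695
∂h/∂y = [(-90)·(-0.08) − 185·(+0.08)] / -1475 = +0.005153
Flow direction (−∇h) has components (-0.005695 E, -0.005153 N).
Azimuth = atan2(E, N) = atan2(-0.005695, -0.005153) = 227.9° ≈ 228°.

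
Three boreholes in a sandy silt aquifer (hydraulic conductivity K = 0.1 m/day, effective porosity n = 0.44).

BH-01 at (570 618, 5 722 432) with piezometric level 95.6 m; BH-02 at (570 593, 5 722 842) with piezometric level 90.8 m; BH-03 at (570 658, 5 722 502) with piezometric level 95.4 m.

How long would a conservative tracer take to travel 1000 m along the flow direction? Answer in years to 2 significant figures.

Differences from BH-01: to BH-02 (Δx, Δy, Δh) = (-25, 410, -4.8); to BH-03 = (40, 70, -0.2).
Determinant of the coordinate differences = (-25)·70 − 40·410 = -18150.
∂h/∂x = [(-4.8)·70 − (-0.2)·410] / -18150 = +0.01399
∂h/∂y = [(-25)·(-0.2) − 40·(-4.8)] / -18150 = -0.01085
|∇h| = √(0.01399² + -0.01085²) = 0.0177
Seepage velocity v = K·i/n = 0.1 × 0.0177 / 0.44 = 0.004023 m/day.
t = 1000 / 0.004023 = 2.486e+05 days = 681 years.

680 years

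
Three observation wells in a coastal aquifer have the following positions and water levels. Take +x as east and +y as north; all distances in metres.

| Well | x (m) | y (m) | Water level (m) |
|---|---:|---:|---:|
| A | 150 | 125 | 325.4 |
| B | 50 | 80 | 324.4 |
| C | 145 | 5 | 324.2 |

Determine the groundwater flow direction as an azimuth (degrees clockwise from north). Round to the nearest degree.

210°

Differences from A: to B (Δx, Δy, Δh) = (-100, -45, -1.0); to C = (-5, -120, -1.2).
Solve a·Δx + b·Δy = Δh: det = (-100)·(-120) − (-5)·(-45) = 11775.
∂h/∂x = [(-1.0)·(-120) − (-1.2)·(-45)] / 11775 = +0.005605
∂h/∂y = [(-100)·(-1.2) − (-5)·(-1.0)] / 11775 = +0.009766
Flow direction (−∇h) has components (-0.005605 E, -0.009766 N).
Azimuth = atan2(E, N) = atan2(-0.005605, -0.009766) = 209.9° ≈ 210°.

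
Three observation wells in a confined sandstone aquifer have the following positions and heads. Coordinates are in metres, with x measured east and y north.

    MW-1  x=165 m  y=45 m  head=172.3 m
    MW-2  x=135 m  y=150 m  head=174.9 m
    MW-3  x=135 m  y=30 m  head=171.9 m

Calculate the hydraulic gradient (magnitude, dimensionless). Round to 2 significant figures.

Taking MW-1 as reference: MW-2−MW-1 = (-30, 105, +2.6); MW-3−MW-1 = (-30, -15, -0.4).
Determinant of the coordinate differences = (-30)·(-15) − (-30)·105 = 3600.
∂h/∂x = [(+2.6)·(-15) − (-0.4)·105] / 3600 = +0.0008333
∂h/∂y = [(-30)·(-0.4) − (-30)·(+2.6)] / 3600 = +0.02500
|∇h| = √(0.0008333² + 0.02500²) = 0.02501

0.025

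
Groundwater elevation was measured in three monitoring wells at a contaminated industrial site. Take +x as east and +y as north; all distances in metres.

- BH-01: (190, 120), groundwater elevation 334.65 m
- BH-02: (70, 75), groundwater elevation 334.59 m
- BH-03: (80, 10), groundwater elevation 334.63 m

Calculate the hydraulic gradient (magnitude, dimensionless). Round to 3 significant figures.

Taking BH-01 as reference: BH-02−BH-01 = (-120, -45, -0.06); BH-03−BH-01 = (-110, -110, -0.02).
Determinant of the coordinate differences = (-120)·(-110) − (-110)·(-45) = 8250.
∂h/∂x = [(-0.06)·(-110) − (-0.02)·(-45)] / 8250 = +0.0006909
∂h/∂y = [(-120)·(-0.02) − (-110)·(-0.06)] / 8250 = -0.0005091
|∇h| = √(0.0006909² + -0.0005091²) = 0.0008582

0.000858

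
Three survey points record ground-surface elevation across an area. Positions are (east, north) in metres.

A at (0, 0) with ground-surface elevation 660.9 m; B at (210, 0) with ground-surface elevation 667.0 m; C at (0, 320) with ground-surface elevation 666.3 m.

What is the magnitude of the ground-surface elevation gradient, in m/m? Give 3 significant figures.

0.0336 m/m

∂z/∂x = (667.0 − 660.9) / (210 − 0) = +0.02905
∂z/∂y = (666.3 − 660.9) / (320 − 0) = +0.01687
|∇f| = √(0.02905² + 0.01687²) = 0.03359 m/m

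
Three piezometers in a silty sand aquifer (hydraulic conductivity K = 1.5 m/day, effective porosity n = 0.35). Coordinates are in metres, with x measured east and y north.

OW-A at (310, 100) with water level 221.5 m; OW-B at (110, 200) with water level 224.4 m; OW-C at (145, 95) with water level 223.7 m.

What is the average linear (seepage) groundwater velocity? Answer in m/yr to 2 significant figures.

21 m/yr

Taking OW-A as reference: OW-B−OW-A = (-200, 100, +2.9); OW-C−OW-A = (-165, -5, +2.2).
Determinant of the coordinate differences = (-200)·(-5) − (-165)·100 = 17500.
∂h/∂x = [(+2.9)·(-5) − (+2.2)·100] / 17500 = -0.01340
∂h/∂y = [(-200)·(+2.2) − (-165)·(+2.9)] / 17500 = +0.002200
|∇h| = √(-0.01340² + 0.002200²) = 0.01358
Seepage velocity v = K·i/n = 1.5 × 0.01358 / 0.35 = 0.0582 m/day = 21.26 m/yr.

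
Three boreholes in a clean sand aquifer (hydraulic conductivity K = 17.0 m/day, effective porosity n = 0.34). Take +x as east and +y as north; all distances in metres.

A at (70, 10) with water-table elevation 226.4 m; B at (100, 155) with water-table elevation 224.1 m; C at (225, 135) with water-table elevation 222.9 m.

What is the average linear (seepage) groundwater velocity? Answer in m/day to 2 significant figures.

0.89 m/day

With h = a·x + b·y + c and A as origin, the differences give:
  30·a + 145·b = -2.3
  155·a + 125·b = -3.5
Eliminate b (×125 and ×145, subtract): -18725·a = 220.00 → a = ∂h/∂x = -0.01175
Back-substitute: b = ∂h/∂y = -0.01343.
|∇h| = √(-0.01175² + -0.01343²) = 0.01784
Seepage velocity v = K·i/n = 17.0 × 0.01784 / 0.34 = 0.892 m/day.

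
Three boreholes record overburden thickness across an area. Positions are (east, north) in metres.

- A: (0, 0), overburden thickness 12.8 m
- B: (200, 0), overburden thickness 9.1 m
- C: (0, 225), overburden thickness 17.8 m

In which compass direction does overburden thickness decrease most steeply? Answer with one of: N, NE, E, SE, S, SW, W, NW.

∂d/∂x = (9.1 − 12.8) / (200 − 0) = -0.01850
∂d/∂y = (17.8 − 12.8) / (225 − 0) = +0.02222
Steepest decrease is along −∇f = (+0.01850 E, -0.02222 N) → southeast.

SE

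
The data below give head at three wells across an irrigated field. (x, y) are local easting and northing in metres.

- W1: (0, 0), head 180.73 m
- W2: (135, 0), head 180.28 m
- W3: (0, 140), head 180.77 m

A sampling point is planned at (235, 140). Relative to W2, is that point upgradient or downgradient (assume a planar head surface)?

∂h/∂x = (180.28 − 180.73) / (135 − 0) = -0.003333
∂h/∂y = (180.77 − 180.73) / (140 − 0) = +0.0002857
Head at (235, 140) = 180.73 + (-0.003333)·(235) + (+0.0002857)·(140) = 179.99 m.
That is lower than the 180.28 m at W2, so the point is downgradient.

downgradient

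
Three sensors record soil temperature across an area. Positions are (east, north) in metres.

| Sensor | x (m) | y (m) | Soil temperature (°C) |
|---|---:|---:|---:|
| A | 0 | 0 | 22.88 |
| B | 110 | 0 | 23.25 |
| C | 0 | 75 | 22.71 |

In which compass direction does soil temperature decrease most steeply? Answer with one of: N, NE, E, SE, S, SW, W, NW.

NW

∂T/∂x = (23.25 − 22.88) / (110 − 0) = +0.003364
∂T/∂y = (22.71 − 22.88) / (75 − 0) = -0.002267
Steepest decrease is along −∇f = (-0.003364 E, +0.002267 N) → northwest.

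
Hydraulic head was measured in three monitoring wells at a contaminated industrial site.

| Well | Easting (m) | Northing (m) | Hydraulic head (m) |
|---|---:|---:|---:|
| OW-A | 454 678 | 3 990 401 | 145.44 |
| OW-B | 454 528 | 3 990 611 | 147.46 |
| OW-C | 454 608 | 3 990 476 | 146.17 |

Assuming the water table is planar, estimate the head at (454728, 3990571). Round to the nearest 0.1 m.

With h = a·x + b·y + c and OW-A as origin, the differences give:
  (-150)·a + 210·b = +2.02
  (-70)·a + 75·b = +0.73
Eliminate b (×75 and ×210, subtract): 3450·a = -1.800 → a = ∂h/∂x = -0.0005217
Back-substitute: b = ∂h/∂y = +0.009246.
h(454728, 3990571) = 145.44 + (-0.0005217)·(50) + (+0.009246)·(170) = 145.44 -0.026 +1.572 = 146.986 m.

147.0 m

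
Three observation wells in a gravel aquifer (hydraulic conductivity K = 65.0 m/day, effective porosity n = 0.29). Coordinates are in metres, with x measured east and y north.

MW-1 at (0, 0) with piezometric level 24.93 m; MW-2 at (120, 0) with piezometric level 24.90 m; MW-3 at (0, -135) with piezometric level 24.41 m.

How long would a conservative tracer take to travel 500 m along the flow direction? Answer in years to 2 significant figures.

1.6 years

∂h/∂x = (24.90 − 24.93) / (120 − 0) = -0.0002500
∂h/∂y = (24.41 − 24.93) / (-135 − 0) = +0.003852
|∇h| = √(-0.0002500² + 0.003852²) = 0.00386
Seepage velocity v = K·i/n = 65.0 × 0.00386 / 0.29 = 0.8652 m/day.
t = 500 / 0.8652 = 577.9 days = 1.58 years.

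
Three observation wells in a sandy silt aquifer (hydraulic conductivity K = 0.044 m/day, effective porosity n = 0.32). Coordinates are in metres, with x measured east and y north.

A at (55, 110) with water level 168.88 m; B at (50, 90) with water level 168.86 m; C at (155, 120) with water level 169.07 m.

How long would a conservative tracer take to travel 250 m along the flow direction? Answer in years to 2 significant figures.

2600 years

With h = a·x + b·y + c and A as origin, the differences give:
  (-5)·a + (-20)·b = -0.02
  100·a + 10·b = +0.19
Eliminate b (×10 and ×(-20), subtract): 1950·a = 3.600 → a = ∂h/∂x = +0.001846
Back-substitute: b = ∂h/∂y = +0.0005385.
|∇h| = √(0.001846² + 0.0005385²) = 0.001923
Seepage velocity v = K·i/n = 0.044 × 0.001923 / 0.32 = 0.0002644 m/day.
t = 250 / 0.0002644 = 9.455e+05 days = 2.59e+03 years.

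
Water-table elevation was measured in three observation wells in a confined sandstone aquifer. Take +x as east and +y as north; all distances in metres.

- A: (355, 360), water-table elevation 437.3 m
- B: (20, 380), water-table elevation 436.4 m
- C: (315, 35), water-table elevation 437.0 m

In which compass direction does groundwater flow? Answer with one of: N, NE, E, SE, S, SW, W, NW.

Three-point gradient (reference A): Δ to B = (-335, 20, -0.9), Δ to C = (-40, -325, -0.3).
∂h/∂x = +0.002722, ∂h/∂y = +0.0005881 (det = 109675).
Flow = −∇h = (-0.002722 east, -0.0005881 north), which points west.

W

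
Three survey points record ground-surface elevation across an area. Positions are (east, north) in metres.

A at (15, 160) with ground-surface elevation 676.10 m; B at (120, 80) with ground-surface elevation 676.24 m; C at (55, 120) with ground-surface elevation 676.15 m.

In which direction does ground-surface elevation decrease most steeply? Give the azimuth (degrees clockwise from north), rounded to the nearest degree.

258°

With z = a·x + b·y + c and A as origin, the differences give:
  105·a + (-80)·b = +0.14
  40·a + (-40)·b = +0.05
Eliminate b (×(-40) and ×(-80), subtract): -1000·a = -1.600 → a = ∂z/∂x = +0.001600
Back-substitute: b = ∂z/∂y = +0.0003500.
Steepest decrease is along −∇f: components (-0.001600 E, -0.0003500 N).
Azimuth = atan2(-0.001600, -0.0003500) = 257.7° ≈ 258°.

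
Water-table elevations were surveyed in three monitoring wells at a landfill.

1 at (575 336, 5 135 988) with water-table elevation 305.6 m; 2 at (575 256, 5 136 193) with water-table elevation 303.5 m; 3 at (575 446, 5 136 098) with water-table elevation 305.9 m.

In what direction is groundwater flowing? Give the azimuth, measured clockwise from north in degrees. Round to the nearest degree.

With h = a·x + b·y + c and 1 as origin, the differences give:
  (-80)·a + 205·b = -2.1
  110·a + 110·b = +0.3
Eliminate b (×110 and ×205, subtract): -31350·a = -292.50 → a = ∂h/∂x = +0.009330
Back-substitute: b = ∂h/∂y = -0.006603.
Flow direction (−∇h) has components (-0.009330 E, +0.006603 N).
Azimuth = atan2(E, N) = atan2(-0.009330, +0.006603) = 305.3° ≈ 305°.

305°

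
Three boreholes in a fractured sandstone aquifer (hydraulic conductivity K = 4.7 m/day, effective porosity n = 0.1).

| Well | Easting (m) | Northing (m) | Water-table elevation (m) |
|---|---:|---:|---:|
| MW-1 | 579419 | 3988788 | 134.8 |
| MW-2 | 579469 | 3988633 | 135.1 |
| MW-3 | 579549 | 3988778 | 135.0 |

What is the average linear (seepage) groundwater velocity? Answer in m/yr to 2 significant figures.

35 m/yr

Three-point gradient (reference MW-1): Δ to MW-2 = (50, -155, +0.3), Δ to MW-3 = (130, -10, +0.2).
∂h/∂x = +0.001425, ∂h/∂y = -0.001476 (det = 19650).
|∇h| = √(0.001425² + -0.001476²) = 0.002052
Seepage velocity v = K·i/n = 4.7 × 0.002052 / 0.1 = 0.09644 m/day = 35.22 m/yr.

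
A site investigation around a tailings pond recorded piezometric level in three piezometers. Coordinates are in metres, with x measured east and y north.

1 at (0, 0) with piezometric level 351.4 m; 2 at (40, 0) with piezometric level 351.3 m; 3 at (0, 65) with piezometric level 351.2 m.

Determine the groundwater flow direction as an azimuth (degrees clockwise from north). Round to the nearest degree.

039°

∂h/∂x = (351.3 − 351.4) / (40 − 0) = -0.002500
∂h/∂y = (351.2 − 351.4) / (65 − 0) = -0.003077
Flow direction (−∇h) has components (+0.002500 E, +0.003077 N).
Azimuth = atan2(E, N) = atan2(+0.002500, +0.003077) = 39.1° ≈ 039°.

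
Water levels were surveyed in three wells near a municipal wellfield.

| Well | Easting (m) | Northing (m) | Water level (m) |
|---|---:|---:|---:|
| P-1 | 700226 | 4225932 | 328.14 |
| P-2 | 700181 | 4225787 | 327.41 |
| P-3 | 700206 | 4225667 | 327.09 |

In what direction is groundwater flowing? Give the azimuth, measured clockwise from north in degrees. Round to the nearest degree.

Taking P-1 as reference: P-2−P-1 = (-45, -145, -0.73); P-3−P-1 = (-20, -265, -1.05).
Determinant of the coordinate differences = (-45)·(-265) − (-20)·(-145) = 9025.
∂h/∂x = [(-0.73)·(-265) − (-1.05)·(-145)] / 9025 = +0.004565
∂h/∂y = [(-45)·(-1.05) − (-20)·(-0.73)] / 9025 = +0.003618
Flow direction (−∇h) has components (-0.004565 E, -0.003618 N).
Azimuth = atan2(E, N) = atan2(-0.004565, -0.003618) = 231.6° ≈ 232°.

232°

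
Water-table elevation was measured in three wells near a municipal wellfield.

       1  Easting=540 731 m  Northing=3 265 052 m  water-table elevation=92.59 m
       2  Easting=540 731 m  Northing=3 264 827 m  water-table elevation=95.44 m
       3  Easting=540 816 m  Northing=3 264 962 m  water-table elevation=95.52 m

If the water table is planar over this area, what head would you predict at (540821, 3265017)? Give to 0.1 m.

Taking 1 as reference: 2−1 = (0, -225, +2.85); 3−1 = (85, -90, +2.93).
Determinant of the coordinate differences = 0·(-90) − 85·(-225) = 19125.
∂h/∂x = [(+2.85)·(-90) − (+2.93)·(-225)] / 19125 = +0.02106
∂h/∂y = [0·(+2.93) − 85·(+2.85)] / 19125 = -0.01267
h(540821, 3265017) = 92.59 + (+0.02106)·(90) + (-0.01267)·(-35) = 92.59 +1.895 +0.443 = 94.929 m.

94.9 m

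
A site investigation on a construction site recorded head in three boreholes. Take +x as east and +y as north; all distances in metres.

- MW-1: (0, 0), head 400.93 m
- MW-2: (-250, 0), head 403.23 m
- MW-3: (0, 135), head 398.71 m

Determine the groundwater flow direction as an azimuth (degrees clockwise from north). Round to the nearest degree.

∂h/∂x = (403.23 − 400.93) / (-250 − 0) = -0.009200
∂h/∂y = (398.71 − 400.93) / (135 − 0) = -0.01644
Flow direction (−∇h) has components (+0.009200 E, +0.01644 N).
Azimuth = atan2(E, N) = atan2(+0.009200, +0.01644) = 29.2° ≈ 029°.

029°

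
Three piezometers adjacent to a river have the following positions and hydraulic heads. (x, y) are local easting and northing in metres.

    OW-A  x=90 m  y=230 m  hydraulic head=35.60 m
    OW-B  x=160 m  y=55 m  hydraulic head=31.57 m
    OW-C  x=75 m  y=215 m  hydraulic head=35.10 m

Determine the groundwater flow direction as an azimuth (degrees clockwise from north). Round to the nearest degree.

Differences from OW-A: to OW-B (Δx, Δy, Δh) = (70, -175, -4.03); to OW-C = (-15, -15, -0.50).
Determinant of the coordinate differences = 70·(-15) − (-15)·(-175) = -3675.
∂h/∂x = [(-4.03)·(-15) − (-0.50)·(-175)] / -3675 = +0.007361
∂h/∂y = [70·(-0.50) − (-15)·(-4.03)] / -3675 = +0.02597
Flow direction (−∇h) has components (-0.007361 E, -0.02597 N).
Azimuth = atan2(E, N) = atan2(-0.007361, -0.02597) = 195.8° ≈ 196°.

196°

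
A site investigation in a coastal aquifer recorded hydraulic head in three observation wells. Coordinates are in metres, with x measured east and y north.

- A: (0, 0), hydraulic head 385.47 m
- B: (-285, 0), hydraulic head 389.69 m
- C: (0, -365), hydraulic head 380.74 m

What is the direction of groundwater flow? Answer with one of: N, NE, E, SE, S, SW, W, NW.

SE

∂h/∂x = (389.69 − 385.47) / (-285 − 0) = -0.01481
∂h/∂y = (380.74 − 385.47) / (-365 − 0) = +0.01296
Flow = −∇h = (+0.01481 east, -0.01296 north), which points southeast.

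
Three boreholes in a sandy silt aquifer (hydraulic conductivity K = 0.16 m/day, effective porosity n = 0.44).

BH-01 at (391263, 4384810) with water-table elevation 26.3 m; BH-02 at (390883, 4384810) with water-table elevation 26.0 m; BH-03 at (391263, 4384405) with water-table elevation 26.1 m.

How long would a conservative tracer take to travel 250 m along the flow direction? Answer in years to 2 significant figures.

2000 years

∂h/∂x = (26.0 − 26.3) / (390883 − 391263) = +0.0007895
∂h/∂y = (26.1 − 26.3) / (4384405 − 4384810) = +0.0004938
|∇h| = √(0.0007895² + 0.0004938²) = 0.0009312
Seepage velocity v = K·i/n = 0.16 × 0.0009312 / 0.44 = 0.0003386 m/day.
t = 250 / 0.0003386 = 7.383e+05 days = 2.02e+03 years.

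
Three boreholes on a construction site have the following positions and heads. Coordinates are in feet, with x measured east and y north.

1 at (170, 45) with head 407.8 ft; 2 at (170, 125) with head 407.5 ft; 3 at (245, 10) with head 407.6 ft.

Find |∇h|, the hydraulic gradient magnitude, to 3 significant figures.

Differences from 1: to 2 (Δx, Δy, Δh) = (0, 80, -0.3); to 3 = (75, -35, -0.2).
Determinant of the coordinate differences = 0·(-35) − 75·80 = -6000.
∂h/∂x = [(-0.3)·(-35) − (-0.2)·80] / -6000 = -0.004417
∂h/∂y = [0·(-0.2) − 75·(-0.3)] / -6000 = -0.003750
|∇h| = √(-0.004417² + -0.003750²) = 0.005794

0.00579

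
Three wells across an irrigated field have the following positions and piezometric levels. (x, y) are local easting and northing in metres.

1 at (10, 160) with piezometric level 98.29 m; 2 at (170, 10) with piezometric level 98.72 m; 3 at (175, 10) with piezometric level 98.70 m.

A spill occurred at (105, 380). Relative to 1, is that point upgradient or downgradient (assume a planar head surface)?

downgradient

Differences from 1: to 2 (Δx, Δy, Δh) = (160, -150, +0.43); to 3 = (165, -150, +0.41).
Solve a·Δx + b·Δy = Δh: det = 160·(-150) − 165·(-150) = 750.
∂h/∂x = [(+0.43)·(-150) − (+0.41)·(-150)] / 750 = -0.004000
∂h/∂y = [160·(+0.41) − 165·(+0.43)] / 750 = -0.007133
Head at (105, 380) = 98.29 + (-0.004000)·(95) + (-0.007133)·(220) = 96.34 m.
That is lower than the 98.29 m at 1, so the point is downgradient.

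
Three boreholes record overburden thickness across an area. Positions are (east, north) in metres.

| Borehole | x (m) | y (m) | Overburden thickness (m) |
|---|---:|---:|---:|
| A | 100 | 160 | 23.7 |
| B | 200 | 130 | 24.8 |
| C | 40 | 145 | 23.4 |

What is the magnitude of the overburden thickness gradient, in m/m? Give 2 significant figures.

Taking A as reference: B−A = (100, -30, +1.1); C−A = (-60, -15, -0.3).
Solve a·Δx + b·Δy = Δd: det = 100·(-15) − (-60)·(-30) = -3300.
∂d/∂x = [(+1.1)·(-15) − (-0.3)·(-30)] / -3300 = +0.007727
∂d/∂y = [100·(-0.3) − (-60)·(+1.1)] / -3300 = -0.01091
|∇f| = √(0.007727² + -0.01091²) = 0.01337 m/m

0.013 m/m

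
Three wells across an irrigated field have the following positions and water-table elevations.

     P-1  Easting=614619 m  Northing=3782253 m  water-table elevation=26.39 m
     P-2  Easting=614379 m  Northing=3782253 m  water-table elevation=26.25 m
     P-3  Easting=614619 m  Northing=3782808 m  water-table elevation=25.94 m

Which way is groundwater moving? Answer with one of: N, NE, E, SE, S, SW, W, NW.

NW

∂h/∂x = (26.25 − 26.39) / (614379 − 614619) = +0.0005833
∂h/∂y = (25.94 − 26.39) / (3782808 − 3782253) = -0.0008108
Flow = −∇h = (-0.0005833 east, +0.0008108 north), which points northwest.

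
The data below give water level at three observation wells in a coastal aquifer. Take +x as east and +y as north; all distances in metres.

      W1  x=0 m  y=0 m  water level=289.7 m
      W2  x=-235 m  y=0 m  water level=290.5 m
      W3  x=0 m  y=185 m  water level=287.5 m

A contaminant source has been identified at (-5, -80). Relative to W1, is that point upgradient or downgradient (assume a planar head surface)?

upgradient

∂h/∂x = (290.5 − 289.7) / (-235 − 0) = -0.003404
∂h/∂y = (287.5 − 289.7) / (185 − 0) = -0.01189
Head at (-5, -80) = 289.7 + (-0.003404)·(-5) + (-0.01189)·(-80) = 290.67 m.
That is higher than the 289.7 m at W1, so the point is upgradient.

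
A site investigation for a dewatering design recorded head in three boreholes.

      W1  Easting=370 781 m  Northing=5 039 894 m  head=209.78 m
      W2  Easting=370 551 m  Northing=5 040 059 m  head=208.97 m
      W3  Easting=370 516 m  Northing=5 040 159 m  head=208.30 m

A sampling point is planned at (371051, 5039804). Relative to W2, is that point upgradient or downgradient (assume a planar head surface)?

upgradient

With h = a·x + b·y + c and W1 as origin, the differences give:
  (-230)·a + 165·b = -0.81
  (-265)·a + 265·b = -1.48
Eliminate b (×265 and ×165, subtract): -17225·a = 29.550 → a = ∂h/∂x = -0.001716
Back-substitute: b = ∂h/∂y = -0.007300.
Head at (371051, 5039804) = 209.78 + (-0.001716)·(270) + (-0.007300)·(-90) = 209.97 m.
That is higher than the 208.97 m at W2, so the point is upgradient.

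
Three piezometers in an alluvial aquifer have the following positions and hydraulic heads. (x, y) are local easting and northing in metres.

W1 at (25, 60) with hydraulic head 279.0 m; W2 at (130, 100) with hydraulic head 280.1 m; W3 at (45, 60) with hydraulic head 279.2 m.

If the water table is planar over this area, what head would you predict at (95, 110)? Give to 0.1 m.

279.8 m

With h = a·x + b·y + c and W1 as origin, the differences give:
  105·a + 40·b = +1.1
  20·a + 0·b = +0.2
Eliminate b (×0 and ×40, subtract): -800·a = -8.00 → a = ∂h/∂x = +0.010000
Back-substitute: b = ∂h/∂y = +0.001250.
h(95, 110) = 279.0 + (+0.010000)·(70) + (+0.001250)·(50) = 279.0 +0.700 +0.063 = 279.763 m.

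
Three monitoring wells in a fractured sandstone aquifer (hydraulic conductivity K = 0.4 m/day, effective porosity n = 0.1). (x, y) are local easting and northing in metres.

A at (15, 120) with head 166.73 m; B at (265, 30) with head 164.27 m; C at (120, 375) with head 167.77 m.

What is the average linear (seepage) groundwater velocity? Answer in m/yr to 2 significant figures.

With h = a·x + b·y + c and A as origin, the differences give:
  250·a + (-90)·b = -2.46
  105·a + 255·b = +1.04
Eliminate b (×255 and ×(-90), subtract): 73200·a = -533.700 → a = ∂h/∂x = -0.007291
Back-substitute: b = ∂h/∂y = +0.007081.
|∇h| = √(-0.007291² + 0.007081²) = 0.01016
Seepage velocity v = K·i/n = 0.4 × 0.01016 / 0.1 = 0.04064 m/day = 14.84 m/yr.

15 m/yr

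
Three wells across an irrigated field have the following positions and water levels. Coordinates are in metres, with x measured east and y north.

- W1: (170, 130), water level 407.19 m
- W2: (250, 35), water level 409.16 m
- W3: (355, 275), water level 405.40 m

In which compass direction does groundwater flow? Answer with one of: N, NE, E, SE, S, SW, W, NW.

N

Differences from W1: to W2 (Δx, Δy, Δh) = (80, -95, +1.97); to W3 = (185, 145, -1.79).
Determinant of the coordinate differences = 80·145 − 185·(-95) = 29175.
∂h/∂x = [(+1.97)·145 − (-1.79)·(-95)] / 29175 = +0.003962
∂h/∂y = [80·(-1.79) − 185·(+1.97)] / 29175 = -0.01740
Flow = −∇h = (-0.003962 east, +0.01740 north), which points north.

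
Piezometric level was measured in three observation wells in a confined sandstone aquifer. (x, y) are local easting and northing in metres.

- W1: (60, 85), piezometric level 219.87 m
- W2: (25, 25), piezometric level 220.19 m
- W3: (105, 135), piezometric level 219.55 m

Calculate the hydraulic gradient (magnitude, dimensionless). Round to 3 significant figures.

0.00476

Differences from W1: to W2 (Δx, Δy, Δh) = (-35, -60, +0.32); to W3 = (45, 50, -0.32).
Solve a·Δx + b·Δy = Δh: det = (-35)·50 − 45·(-60) = 950.
∂h/∂x = [(+0.32)·50 − (-0.32)·(-60)] / 950 = -0.003368
∂h/∂y = [(-35)·(-0.32) − 45·(+0.32)] / 950 = -0.003368
|∇h| = √(-0.003368² + -0.003368²) = 0.004763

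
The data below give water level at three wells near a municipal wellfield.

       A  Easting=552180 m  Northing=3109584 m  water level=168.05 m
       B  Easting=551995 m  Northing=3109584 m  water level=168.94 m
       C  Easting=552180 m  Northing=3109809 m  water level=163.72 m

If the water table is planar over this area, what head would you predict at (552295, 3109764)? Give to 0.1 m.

164.0 m

∂h/∂x = (168.94 − 168.05) / (551995 − 552180) = -0.004811
∂h/∂y = (163.72 − 168.05) / (3109809 − 3109584) = -0.01924
h(552295, 3109764) = 168.05 + (-0.004811)·(115) + (-0.01924)·(180) = 168.05 -0.553 -3.464 = 164.033 m.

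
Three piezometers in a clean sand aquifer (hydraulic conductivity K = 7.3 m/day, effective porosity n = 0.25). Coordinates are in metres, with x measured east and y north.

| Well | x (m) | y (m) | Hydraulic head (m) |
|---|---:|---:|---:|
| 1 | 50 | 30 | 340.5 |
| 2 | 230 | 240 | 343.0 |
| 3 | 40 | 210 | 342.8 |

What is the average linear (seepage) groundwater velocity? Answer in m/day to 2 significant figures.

0.37 m/day

Three-point gradient (reference 1): Δ to 2 = (180, 210, +2.5), Δ to 3 = (-10, 180, +2.3).
∂h/∂x = -0.0009565, ∂h/∂y = +0.01272 (det = 34500).
|∇h| = √(-0.0009565² + 0.01272²) = 0.01276
Seepage velocity v = K·i/n = 7.3 × 0.01276 / 0.25 = 0.3726 m/day.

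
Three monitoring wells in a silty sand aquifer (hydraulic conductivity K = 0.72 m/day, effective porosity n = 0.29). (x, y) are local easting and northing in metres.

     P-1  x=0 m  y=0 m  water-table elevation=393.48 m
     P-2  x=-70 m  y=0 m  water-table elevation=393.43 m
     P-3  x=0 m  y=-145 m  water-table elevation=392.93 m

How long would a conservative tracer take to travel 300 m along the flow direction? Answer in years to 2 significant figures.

86 years

∂h/∂x = (393.43 − 393.48) / (-70 − 0) = +0.0007143
∂h/∂y = (392.93 − 393.48) / (-145 − 0) = +0.003793
|∇h| = √(0.0007143² + 0.003793²) = 0.00386
Seepage velocity v = K·i/n = 0.72 × 0.00386 / 0.29 = 0.009583 m/day.
t = 300 / 0.009583 = 3.131e+04 days = 85.7 years.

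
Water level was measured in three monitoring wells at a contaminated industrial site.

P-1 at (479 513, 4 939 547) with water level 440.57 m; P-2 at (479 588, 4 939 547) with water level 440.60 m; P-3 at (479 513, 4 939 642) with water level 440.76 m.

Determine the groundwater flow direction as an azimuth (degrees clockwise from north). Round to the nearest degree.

∂h/∂x = (440.60 − 440.57) / (479588 − 479513) = +0.0004000
∂h/∂y = (440.76 − 440.57) / (4939642 − 4939547) = +0.002000
Flow direction (−∇h) has components (-0.0004000 E, -0.002000 N).
Azimuth = atan2(E, N) = atan2(-0.0004000, -0.002000) = 191.3° ≈ 191°.

191°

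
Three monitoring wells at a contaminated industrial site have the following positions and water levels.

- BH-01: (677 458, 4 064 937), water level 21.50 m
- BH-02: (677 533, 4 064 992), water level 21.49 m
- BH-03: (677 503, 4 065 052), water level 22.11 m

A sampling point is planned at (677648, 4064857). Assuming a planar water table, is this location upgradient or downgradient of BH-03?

downgradient

With h = a·x + b·y + c and BH-01 as origin, the differences give:
  75·a + 55·b = -0.01
  45·a + 115·b = +0.61
Eliminate b (×115 and ×55, subtract): 6150·a = -34.700 → a = ∂h/∂x = -0.005642
Back-substitute: b = ∂h/∂y = +0.007512.
Head at (677648, 4064857) = 21.50 + (-0.005642)·(190) + (+0.007512)·(-80) = 19.83 m.
That is lower than the 22.11 m at BH-03, so the point is downgradient.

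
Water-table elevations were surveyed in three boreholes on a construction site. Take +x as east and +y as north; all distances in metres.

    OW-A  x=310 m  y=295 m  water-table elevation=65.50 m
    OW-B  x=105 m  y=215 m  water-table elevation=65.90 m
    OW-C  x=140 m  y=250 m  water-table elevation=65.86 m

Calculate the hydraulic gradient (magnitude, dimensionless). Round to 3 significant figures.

Taking OW-A as reference: OW-B−OW-A = (-205, -80, +0.40); OW-C−OW-A = (-170, -45, +0.36).
Solve a·Δx + b·Δy = Δh: det = (-205)·(-45) − (-170)·(-80) = -4375.
∂h/∂x = [(+0.40)·(-45) − (+0.36)·(-80)] / -4375 = -0.002469
∂h/∂y = [(-205)·(+0.36) − (-170)·(+0.40)] / -4375 = +0.001326
|∇h| = √(-0.002469² + 0.001326²) = 0.002803

0.00280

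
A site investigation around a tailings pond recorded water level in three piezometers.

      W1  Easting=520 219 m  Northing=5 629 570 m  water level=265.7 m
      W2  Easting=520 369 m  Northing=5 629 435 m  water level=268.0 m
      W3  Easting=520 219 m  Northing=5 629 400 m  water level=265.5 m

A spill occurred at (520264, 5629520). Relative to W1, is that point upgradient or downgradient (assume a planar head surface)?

Differences from W1: to W2 (Δx, Δy, Δh) = (150, -135, +2.3); to W3 = (0, -170, -0.2).
Determinant of the coordinate differences = 150·(-170) − 0·(-135) = -25500.
∂h/∂x = [(+2.3)·(-170) − (-0.2)·(-135)] / -25500 = +0.01639
∂h/∂y = [150·(-0.2) − 0·(+2.3)] / -25500 = +0.001176
Head at (520264, 5629520) = 265.7 + (+0.01639)·(45) + (+0.001176)·(-50) = 266.38 m.
That is higher than the 265.7 m at W1, so the point is upgradient.

upgradient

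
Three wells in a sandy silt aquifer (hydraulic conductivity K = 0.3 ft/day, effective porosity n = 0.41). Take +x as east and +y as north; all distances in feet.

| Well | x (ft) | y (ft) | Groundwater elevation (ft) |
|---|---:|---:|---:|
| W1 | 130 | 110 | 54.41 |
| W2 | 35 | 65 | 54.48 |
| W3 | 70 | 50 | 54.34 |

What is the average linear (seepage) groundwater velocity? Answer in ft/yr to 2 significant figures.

Differences from W1: to W2 (Δx, Δy, Δh) = (-95, -45, +0.07); to W3 = (-60, -60, -0.07).
Solve a·Δx + b·Δy = Δh: det = (-95)·(-60) − (-60)·(-45) = 3000.
∂h/∂x = [(+0.07)·(-60) − (-0.07)·(-45)] / 3000 = -0.002450
∂h/∂y = [(-95)·(-0.07) − (-60)·(+0.07)] / 3000 = +0.003617
|∇h| = √(-0.002450² + 0.003617²) = 0.004369
Seepage velocity v = K·i/n = 0.3 × 0.004369 / 0.41 = 0.003197 ft/day = 1.168 ft/yr.

1.2 ft/yr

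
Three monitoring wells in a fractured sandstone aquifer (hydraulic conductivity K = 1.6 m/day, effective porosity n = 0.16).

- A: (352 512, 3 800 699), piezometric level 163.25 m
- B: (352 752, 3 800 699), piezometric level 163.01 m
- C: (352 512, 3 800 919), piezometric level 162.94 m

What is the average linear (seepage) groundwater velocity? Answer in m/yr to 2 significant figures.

∂h/∂x = (163.01 − 163.25) / (352752 − 352512) = -0.001000
∂h/∂y = (162.94 − 163.25) / (3800919 − 3800699) = -0.001409
|∇h| = √(-0.001000² + -0.001409²) = 0.001728
Seepage velocity v = K·i/n = 1.6 × 0.001728 / 0.16 = 0.01728 m/day = 6.312 m/yr.

6.3 m/yr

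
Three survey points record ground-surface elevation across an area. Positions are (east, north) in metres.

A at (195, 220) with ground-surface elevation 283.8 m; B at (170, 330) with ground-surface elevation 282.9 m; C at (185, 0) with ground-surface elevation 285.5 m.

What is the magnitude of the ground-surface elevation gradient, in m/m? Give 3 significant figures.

With z = a·x + b·y + c and A as origin, the differences give:
  (-25)·a + 110·b = -0.9
  (-10)·a + (-220)·b = +1.7
Eliminate b (×(-220) and ×110, subtract): 6600·a = 11.00 → a = ∂z/∂x = +0.001667
Back-substitute: b = ∂z/∂y = -0.007803.
|∇f| = √(0.001667² + -0.007803²) = 0.007979 m/m

0.00798 m/m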